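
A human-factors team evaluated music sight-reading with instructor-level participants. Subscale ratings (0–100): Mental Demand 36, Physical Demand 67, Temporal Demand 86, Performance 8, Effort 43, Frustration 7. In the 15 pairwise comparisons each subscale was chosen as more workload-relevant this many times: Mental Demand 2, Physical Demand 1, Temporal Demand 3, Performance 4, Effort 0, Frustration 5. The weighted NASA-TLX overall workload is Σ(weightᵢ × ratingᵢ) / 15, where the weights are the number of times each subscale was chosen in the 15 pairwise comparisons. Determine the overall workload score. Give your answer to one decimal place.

The tallies are the weights (they sum to 15).
Weighted sum = 2·36 + 1·67 + 3·86 + 4·8 + 0·43 + 5·7
            = 72 + 67 + 258 + 32 + 0 + 35 = 464.
Overall workload = 464 / 15 = 30.9333 ≈ 30.9.

30.9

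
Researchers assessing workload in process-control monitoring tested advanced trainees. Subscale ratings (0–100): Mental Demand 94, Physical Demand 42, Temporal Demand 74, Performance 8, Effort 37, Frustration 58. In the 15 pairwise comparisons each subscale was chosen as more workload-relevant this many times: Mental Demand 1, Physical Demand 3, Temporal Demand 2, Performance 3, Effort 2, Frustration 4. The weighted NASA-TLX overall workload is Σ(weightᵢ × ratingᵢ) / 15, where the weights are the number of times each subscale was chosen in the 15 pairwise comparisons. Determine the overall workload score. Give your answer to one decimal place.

The tallies are the weights (they sum to 15).
Weighted sum = 1·94 + 3·42 + 2·74 + 3·8 + 2·37 + 4·58
            = 94 + 126 + 148 + 24 + 74 + 232 = 698.
Overall workload = 698 / 15 = 46.5333 ≈ 46.5.

46.5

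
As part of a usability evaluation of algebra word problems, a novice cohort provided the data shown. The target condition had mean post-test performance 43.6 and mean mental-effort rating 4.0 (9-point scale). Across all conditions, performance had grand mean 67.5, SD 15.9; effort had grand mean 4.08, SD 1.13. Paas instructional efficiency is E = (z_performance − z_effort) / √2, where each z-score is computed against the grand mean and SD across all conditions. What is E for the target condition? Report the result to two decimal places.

-1.01

z_performance = (43.6 − 67.5) / 15.9 = -23.9000 / 15.9 = -1.5031.
z_effort = (4.0 − 4.08) / 1.13 = -0.0800 / 1.13 = -0.0708.
z_P − z_E = -1.5031 − (-0.0708) = -1.4323.
E = -1.4323 / √2 = -1.4323 / 1.41421 = -1.0128 ≈ -1.01.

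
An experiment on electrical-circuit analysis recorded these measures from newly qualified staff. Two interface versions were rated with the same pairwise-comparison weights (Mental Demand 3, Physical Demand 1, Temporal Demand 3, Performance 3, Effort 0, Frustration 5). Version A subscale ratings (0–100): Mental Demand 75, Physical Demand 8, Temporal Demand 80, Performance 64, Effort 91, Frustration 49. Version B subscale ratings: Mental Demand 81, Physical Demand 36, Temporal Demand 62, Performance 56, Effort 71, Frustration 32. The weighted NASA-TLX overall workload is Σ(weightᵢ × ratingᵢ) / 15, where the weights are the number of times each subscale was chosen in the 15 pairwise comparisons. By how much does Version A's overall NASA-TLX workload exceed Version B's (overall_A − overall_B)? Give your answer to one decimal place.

7.8

Version A weighted sum = 3·75 + 1·8 + 3·80 + 3·64 + 0·91 + 5·49 = 225 + 8 + 240 + 192 + 0 + 245 = 910; overall_A = 910/15 = 60.6667.
Version B weighted sum = 3·81 + 1·36 + 3·62 + 3·56 + 0·71 + 5·32 = 243 + 36 + 186 + 168 + 0 + 160 = 793; overall_B = 793/15 = 52.8667.
Difference = 60.6667 − 52.8667 = 7.8000 ≈ 7.8.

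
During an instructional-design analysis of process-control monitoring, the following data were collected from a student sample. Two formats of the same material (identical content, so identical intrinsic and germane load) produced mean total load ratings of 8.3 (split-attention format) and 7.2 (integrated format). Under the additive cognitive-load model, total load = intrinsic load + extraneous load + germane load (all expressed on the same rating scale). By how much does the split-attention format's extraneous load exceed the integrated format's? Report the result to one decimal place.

Intrinsic and germane load are equal across formats, so the difference in total load equals the difference in extraneous load.
Extraneous-load difference = 8.3 − 7.2 = 1.1.

1.1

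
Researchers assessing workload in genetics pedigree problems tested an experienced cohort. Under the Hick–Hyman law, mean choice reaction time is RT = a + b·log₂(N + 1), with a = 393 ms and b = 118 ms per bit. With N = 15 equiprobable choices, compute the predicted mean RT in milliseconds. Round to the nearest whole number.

865

log₂(15 + 1) = log₂(16) = 4.0000.
RT = 393 + 118 × 4.0000 = 393 + 472.0000 = 865.0000 ms.
≈ 865 ms.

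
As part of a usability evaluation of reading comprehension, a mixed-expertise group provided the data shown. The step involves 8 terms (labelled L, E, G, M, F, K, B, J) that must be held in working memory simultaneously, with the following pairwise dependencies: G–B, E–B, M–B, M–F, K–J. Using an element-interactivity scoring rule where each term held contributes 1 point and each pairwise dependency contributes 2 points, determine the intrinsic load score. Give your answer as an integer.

18

Count of terms held simultaneously: 8.
Count of pairwise dependencies listed: 5.
Element contribution: 8 × 1 = 8.
Interaction contribution: 5 × 2 = 10.
Intrinsic load = 8 + 10 = 18.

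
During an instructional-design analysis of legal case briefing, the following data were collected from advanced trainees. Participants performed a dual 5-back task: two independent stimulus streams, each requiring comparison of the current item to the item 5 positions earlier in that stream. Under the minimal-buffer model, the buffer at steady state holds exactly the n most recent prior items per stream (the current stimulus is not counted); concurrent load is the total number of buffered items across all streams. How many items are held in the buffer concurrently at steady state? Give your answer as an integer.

Each stream's buffer holds its 5 most recent prior items.
Two independent streams: 2 × 5 = 10 buffered items at steady state.

10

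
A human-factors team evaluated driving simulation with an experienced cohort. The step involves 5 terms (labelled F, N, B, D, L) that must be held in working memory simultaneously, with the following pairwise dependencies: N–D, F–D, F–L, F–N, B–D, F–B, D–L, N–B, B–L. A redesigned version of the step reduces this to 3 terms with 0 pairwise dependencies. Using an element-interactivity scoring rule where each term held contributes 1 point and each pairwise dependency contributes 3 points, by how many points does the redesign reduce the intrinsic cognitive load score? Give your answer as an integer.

Original: 5 × 1 + 9 × 3 = 5 + 27 = 32.
Redesigned: 3 × 1 + 0 × 3 = 3 + 0 = 3.
Reduction = 32 − 3 = 29.

29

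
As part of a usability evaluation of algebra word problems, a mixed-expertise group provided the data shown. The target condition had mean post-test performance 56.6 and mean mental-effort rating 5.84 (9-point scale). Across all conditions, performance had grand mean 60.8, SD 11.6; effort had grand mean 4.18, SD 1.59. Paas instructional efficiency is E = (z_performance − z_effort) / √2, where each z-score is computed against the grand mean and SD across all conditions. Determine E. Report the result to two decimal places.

-0.99

z_performance = (56.6 − 60.8) / 11.6 = -4.2000 / 11.6 = -0.3621.
z_effort = (5.84 − 4.18) / 1.59 = 1.6600 / 1.59 = 1.0440.
z_P − z_E = -0.3621 − 1.0440 = -1.4061.
E = -1.4061 / √2 = -1.4061 / 1.41421 = -0.9943 ≈ -0.99.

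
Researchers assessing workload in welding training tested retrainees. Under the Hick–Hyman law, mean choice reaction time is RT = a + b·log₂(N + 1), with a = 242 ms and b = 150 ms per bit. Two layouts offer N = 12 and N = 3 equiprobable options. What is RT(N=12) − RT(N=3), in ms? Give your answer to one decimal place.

255.1

RT(12) = 242 + 150·log₂(13) = 242 + 150·3.7004 = 797.0600 ms.
RT(3) = 242 + 150·log₂(4) = 242 + 150·2.0000 = 542.0000 ms.
Difference = 797.0600 − 542.0000 = 255.0600 ≈ 255.1 ms.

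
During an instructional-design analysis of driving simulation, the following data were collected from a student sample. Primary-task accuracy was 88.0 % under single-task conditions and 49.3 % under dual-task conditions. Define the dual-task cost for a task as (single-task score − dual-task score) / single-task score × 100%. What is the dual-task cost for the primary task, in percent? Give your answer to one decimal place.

Cost = (88.0 − 49.3) / 88.0 × 100%
     = 38.7000 / 88.0 × 100% = 43.9773%.
≈ 44.0%.

44.0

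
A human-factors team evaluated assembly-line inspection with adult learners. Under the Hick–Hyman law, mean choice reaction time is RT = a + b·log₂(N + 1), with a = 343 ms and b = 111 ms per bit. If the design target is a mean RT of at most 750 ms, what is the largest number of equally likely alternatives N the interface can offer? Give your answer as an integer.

11

Set 343 + 111·log₂(N + 1) ≤ 750.
log₂(N + 1) ≤ (750 − 343) / 111 = 3.6667.
N + 1 ≤ 2^3.6667 = 12.6995.
N ≤ 11.6995, so the largest integer N is 11.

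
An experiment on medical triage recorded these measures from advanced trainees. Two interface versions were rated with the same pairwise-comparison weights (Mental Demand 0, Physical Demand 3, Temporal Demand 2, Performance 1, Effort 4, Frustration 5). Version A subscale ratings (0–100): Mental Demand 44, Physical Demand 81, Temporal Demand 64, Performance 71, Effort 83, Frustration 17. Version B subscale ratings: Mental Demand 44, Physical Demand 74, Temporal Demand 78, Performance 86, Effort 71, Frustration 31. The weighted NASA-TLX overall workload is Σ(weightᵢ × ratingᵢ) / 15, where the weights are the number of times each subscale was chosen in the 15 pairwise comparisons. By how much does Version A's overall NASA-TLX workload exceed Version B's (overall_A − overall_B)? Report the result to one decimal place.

-2.9

Version A weighted sum = 0·44 + 3·81 + 2·64 + 1·71 + 4·83 + 5·17 = 0 + 243 + 128 + 71 + 332 + 85 = 859; overall_A = 859/15 = 57.2667.
Version B weighted sum = 0·44 + 3·74 + 2·78 + 1·86 + 4·71 + 5·31 = 0 + 222 + 156 + 86 + 284 + 155 = 903; overall_B = 903/15 = 60.2000.
Difference = 57.2667 − 60.2000 = -2.9333 ≈ -2.9.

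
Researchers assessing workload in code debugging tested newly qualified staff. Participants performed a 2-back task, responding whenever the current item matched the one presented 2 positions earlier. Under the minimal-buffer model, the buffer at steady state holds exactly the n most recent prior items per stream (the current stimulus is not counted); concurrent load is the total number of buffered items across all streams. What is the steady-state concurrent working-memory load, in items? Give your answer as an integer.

The buffer holds the 2 most recent prior items.
Steady-state concurrent load = 2 items.

2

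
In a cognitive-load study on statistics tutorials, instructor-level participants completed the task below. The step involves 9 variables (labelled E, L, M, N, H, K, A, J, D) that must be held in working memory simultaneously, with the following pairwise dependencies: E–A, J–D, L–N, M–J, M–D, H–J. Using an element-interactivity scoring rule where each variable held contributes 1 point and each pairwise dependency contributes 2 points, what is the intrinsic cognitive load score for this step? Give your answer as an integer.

Count of variables held simultaneously: 9.
Count of pairwise dependencies listed: 6.
Element contribution: 9 × 1 = 9.
Interaction contribution: 6 × 2 = 12.
Intrinsic load = 9 + 12 = 21.

21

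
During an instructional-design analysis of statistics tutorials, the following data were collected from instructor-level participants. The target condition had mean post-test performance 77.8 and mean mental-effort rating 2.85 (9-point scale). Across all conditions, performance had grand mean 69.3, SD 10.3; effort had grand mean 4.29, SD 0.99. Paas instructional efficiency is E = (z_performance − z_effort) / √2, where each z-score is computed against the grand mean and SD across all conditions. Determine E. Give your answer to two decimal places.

1.61

z_performance = (77.8 − 69.3) / 10.3 = 8.5000 / 10.3 = 0.8252.
z_effort = (2.85 − 4.29) / 0.99 = -1.4400 / 0.99 = -1.4545.
z_P − z_E = 0.8252 − (-1.4545) = 2.2797.
E = 2.2797 / √2 = 2.2797 / 1.41421 = 1.6120 ≈ 1.61.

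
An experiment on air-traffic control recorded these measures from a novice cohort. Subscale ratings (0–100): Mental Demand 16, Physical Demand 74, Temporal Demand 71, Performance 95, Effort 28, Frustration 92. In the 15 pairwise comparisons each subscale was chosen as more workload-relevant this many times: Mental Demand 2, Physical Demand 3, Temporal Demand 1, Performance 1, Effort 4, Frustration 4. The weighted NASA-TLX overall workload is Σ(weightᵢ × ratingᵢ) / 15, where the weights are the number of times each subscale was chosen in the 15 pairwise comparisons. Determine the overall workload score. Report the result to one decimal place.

The tallies are the weights (they sum to 15).
Weighted sum = 2·16 + 3·74 + 1·71 + 1·95 + 4·28 + 4·92
            = 32 + 222 + 71 + 95 + 112 + 368 = 900.
Overall workload = 900 / 15 = 60.0000 ≈ 60.0.

60.0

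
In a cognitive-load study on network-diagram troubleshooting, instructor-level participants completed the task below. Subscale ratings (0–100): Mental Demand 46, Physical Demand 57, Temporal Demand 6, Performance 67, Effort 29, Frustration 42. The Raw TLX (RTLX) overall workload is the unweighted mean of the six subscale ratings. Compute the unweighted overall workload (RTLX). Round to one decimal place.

Sum of ratings = 46 + 57 + 6 + 67 + 29 + 42 = 247.
RTLX = 247 / 6 = 41.1667 ≈ 41.2.

41.2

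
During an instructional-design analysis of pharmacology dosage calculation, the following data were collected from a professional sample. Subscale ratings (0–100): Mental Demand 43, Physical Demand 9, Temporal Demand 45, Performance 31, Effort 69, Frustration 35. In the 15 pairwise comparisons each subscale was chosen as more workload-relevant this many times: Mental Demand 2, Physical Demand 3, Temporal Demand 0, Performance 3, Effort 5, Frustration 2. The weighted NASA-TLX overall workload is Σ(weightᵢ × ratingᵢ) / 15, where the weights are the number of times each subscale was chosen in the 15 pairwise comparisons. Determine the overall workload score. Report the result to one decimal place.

41.4

The tallies are the weights (they sum to 15).
Weighted sum = 2·43 + 3·9 + 0·45 + 3·31 + 5·69 + 2·35
            = 86 + 27 + 0 + 93 + 345 + 70 = 621.
Overall workload = 621 / 15 = 41.4000 ≈ 41.4.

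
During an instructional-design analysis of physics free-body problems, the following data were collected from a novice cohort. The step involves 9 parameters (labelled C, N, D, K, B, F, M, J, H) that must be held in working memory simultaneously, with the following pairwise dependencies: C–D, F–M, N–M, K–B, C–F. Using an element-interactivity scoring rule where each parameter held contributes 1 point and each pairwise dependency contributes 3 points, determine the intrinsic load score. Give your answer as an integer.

24

Count of parameters held simultaneously: 9.
Count of pairwise dependencies listed: 5.
Element contribution: 9 × 1 = 9.
Interaction contribution: 5 × 3 = 15.
Intrinsic load = 9 + 15 = 24.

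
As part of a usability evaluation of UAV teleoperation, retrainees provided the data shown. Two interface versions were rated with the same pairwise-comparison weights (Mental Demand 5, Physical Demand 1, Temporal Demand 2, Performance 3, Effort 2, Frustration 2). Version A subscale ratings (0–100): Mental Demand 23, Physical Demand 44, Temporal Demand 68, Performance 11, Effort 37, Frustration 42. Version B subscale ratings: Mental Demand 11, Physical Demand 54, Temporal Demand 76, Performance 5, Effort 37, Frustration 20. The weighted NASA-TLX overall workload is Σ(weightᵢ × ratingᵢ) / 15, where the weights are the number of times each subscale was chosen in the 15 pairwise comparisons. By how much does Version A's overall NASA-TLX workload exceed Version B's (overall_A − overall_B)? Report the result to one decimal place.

Version A weighted sum = 5·23 + 1·44 + 2·68 + 3·11 + 2·37 + 2·42 = 115 + 44 + 136 + 33 + 74 + 84 = 486; overall_A = 486/15 = 32.4000.
Version B weighted sum = 5·11 + 1·54 + 2·76 + 3·5 + 2·37 + 2·20 = 55 + 54 + 152 + 15 + 74 + 40 = 390; overall_B = 390/15 = 26.0000.
Difference = 32.4000 − 26.0000 = 6.4000 ≈ 6.4.

6.4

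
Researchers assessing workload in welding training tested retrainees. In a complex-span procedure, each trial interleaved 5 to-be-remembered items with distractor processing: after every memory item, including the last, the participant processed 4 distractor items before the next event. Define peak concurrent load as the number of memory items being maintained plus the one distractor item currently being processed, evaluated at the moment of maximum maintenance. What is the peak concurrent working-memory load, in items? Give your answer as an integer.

6

Maintenance is greatest during the distractor(s) after memory item 5: all 5 memory items are being held.
One distractor item is concurrently being processed.
Peak concurrent load = 5 + 1 = 6 items.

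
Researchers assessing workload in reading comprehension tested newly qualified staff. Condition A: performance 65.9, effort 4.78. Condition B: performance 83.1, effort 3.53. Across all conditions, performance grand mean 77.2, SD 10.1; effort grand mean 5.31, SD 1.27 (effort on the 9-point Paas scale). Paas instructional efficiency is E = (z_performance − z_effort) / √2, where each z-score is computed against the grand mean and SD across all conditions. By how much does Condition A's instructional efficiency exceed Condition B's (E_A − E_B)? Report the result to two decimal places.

-1.90

Condition A: z_P = (65.9 − 77.2)/10.1 = -1.1188; z_E = (4.78 − 5.31)/1.27 = -0.4173; E_A = (-1.1188 − (-0.4173))/√2 = -0.4960.
Condition B: z_P = (83.1 − 77.2)/10.1 = 0.5842; z_E = (3.53 − 5.31)/1.27 = -1.4016; E_B = (0.5842 − (-1.4016))/√2 = 1.4042.
E_A − E_B = -0.4960 − 1.4042 = -1.9002 ≈ -1.90.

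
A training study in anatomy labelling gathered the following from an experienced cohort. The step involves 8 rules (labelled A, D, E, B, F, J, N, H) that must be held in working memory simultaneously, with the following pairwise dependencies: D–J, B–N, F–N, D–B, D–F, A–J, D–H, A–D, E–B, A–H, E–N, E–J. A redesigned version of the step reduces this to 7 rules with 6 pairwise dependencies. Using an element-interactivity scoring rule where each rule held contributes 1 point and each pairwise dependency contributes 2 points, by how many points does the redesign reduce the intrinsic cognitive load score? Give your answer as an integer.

Original: 8 × 1 + 12 × 2 = 8 + 24 = 32.
Redesigned: 7 × 1 + 6 × 2 = 7 + 12 = 19.
Reduction = 32 − 19 = 13.

13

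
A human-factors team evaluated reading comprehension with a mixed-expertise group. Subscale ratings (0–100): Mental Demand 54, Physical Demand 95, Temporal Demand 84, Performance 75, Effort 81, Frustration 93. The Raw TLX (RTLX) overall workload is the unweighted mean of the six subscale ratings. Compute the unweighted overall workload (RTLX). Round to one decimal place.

80.3

Sum of ratings = 54 + 95 + 84 + 75 + 81 + 93 = 482.
RTLX = 482 / 6 = 80.3333 ≈ 80.3.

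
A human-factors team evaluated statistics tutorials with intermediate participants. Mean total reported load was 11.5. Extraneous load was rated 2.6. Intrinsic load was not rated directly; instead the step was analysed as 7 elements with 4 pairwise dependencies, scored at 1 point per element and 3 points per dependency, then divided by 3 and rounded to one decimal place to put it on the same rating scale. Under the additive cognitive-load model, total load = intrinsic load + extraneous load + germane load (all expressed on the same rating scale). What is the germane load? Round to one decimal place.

2.6

Intrinsic (element-interactivity): (7 × 1 + 4 × 3) / 3 = 19 / 3 = 6.3333 → 6.3.
germane load = total − intrinsic − extraneous
             = 11.5 − 6.3 − 2.6 = 2.6.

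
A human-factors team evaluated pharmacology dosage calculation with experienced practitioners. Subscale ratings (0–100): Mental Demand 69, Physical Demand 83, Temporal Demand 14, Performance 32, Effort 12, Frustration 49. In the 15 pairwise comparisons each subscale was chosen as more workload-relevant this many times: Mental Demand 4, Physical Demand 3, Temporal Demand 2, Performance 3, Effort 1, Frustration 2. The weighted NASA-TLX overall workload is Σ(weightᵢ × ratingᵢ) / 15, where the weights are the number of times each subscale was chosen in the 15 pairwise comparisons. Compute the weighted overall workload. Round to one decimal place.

The tallies are the weights (they sum to 15).
Weighted sum = 4·69 + 3·83 + 2·14 + 3·32 + 1·12 + 2·49
            = 276 + 249 + 28 + 96 + 12 + 98 = 759.
Overall workload = 759 / 15 = 50.6000 ≈ 50.6.

50.6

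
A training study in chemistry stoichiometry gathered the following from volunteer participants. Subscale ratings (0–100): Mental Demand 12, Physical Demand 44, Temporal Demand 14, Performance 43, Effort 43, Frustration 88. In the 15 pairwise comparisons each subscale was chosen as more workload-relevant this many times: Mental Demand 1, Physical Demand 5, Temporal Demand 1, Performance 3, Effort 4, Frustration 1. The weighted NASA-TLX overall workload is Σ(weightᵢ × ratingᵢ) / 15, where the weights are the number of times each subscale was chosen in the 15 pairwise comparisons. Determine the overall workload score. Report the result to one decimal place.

42.3

The tallies are the weights (they sum to 15).
Weighted sum = 1·12 + 5·44 + 1·14 + 3·43 + 4·43 + 1·88
            = 12 + 220 + 14 + 129 + 172 + 88 = 635.
Overall workload = 635 / 15 = 42.3333 ≈ 42.3.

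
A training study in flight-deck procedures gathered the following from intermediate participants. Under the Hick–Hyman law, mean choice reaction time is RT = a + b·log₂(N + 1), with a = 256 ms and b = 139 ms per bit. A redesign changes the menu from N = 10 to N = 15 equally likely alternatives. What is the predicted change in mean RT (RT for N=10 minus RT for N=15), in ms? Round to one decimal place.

-75.1

RT(10) = 256 + 139·log₂(11) = 256 + 139·3.4594 = 736.8566 ms.
RT(15) = 256 + 139·log₂(16) = 256 + 139·4.0000 = 812.0000 ms.
Difference = 736.8566 − 812.0000 = -75.1434 ≈ -75.1 ms.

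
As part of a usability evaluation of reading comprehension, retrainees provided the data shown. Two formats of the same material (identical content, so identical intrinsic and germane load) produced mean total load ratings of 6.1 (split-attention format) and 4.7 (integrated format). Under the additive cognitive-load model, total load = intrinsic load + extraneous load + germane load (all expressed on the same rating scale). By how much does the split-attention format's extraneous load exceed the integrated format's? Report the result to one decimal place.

Intrinsic and germane load are equal across formats, so the difference in total load equals the difference in extraneous load.
Extraneous-load difference = 6.1 − 4.7 = 1.4.

1.4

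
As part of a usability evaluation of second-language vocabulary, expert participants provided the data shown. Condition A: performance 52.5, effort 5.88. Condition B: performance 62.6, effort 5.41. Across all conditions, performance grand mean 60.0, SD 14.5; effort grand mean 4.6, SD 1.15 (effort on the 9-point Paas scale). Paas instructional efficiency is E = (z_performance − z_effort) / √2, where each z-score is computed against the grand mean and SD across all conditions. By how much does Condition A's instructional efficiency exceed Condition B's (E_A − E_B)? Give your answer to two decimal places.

-0.78

Condition A: z_P = (52.5 − 60.0)/14.5 = -0.5172; z_E = (5.88 − 4.6)/1.15 = 1.1130; E_A = (-0.5172 − 1.1130)/√2 = -1.1527.
Condition B: z_P = (62.6 − 60.0)/14.5 = 0.1793; z_E = (5.41 − 4.6)/1.15 = 0.7043; E_B = (0.1793 − 0.7043)/√2 = -0.3712.
E_A − E_B = -1.1527 − (-0.3712) = -0.7815 ≈ -0.78.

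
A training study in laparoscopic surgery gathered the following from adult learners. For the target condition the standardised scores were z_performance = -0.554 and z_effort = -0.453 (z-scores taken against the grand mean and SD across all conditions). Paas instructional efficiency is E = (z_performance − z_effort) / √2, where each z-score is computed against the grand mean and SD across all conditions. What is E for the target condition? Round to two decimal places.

z_P − z_E = -0.554 − (-0.453) = -0.1010.
E = -0.1010 / √2 = -0.1010 / 1.41421 = -0.0714 ≈ -0.07.

-0.07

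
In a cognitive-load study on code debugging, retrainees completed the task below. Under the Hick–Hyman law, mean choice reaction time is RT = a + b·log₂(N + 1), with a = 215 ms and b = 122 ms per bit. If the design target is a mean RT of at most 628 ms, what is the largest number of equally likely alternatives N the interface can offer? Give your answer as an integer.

9

Set 215 + 122·log₂(N + 1) ≤ 628.
log₂(N + 1) ≤ (628 − 215) / 122 = 3.3852.
N + 1 ≤ 2^3.3852 = 10.4483.
N ≤ 9.4483, so the largest integer N is 9.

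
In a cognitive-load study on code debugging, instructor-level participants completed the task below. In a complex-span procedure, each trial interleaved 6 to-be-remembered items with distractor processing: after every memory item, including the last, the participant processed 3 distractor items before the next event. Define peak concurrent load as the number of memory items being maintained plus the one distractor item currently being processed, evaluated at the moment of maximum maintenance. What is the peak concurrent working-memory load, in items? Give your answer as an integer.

Maintenance is greatest during the distractor(s) after memory item 6: all 6 memory items are being held.
One distractor item is concurrently being processed.
Peak concurrent load = 6 + 1 = 7 items.

7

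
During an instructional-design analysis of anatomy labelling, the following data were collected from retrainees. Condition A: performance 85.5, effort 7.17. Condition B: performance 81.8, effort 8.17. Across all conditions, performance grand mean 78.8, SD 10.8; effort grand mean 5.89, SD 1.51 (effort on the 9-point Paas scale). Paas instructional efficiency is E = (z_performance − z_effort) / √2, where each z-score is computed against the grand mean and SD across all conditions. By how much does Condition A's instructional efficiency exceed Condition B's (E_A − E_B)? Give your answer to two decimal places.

Condition A: z_P = (85.5 − 78.8)/10.8 = 0.6204; z_E = (7.17 − 5.89)/1.51 = 0.8477; E_A = (0.6204 − 0.8477)/√2 = -0.1607.
Condition B: z_P = (81.8 − 78.8)/10.8 = 0.2778; z_E = (8.17 − 5.89)/1.51 = 1.5099; E_B = (0.2778 − 1.5099)/√2 = -0.8712.
E_A − E_B = -0.1607 − (-0.8712) = 0.7105 ≈ 0.71.

0.71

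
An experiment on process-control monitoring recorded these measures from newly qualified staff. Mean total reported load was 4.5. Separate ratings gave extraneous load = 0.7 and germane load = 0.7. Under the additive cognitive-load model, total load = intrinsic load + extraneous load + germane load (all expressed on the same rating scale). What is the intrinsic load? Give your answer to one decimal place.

3.1

intrinsic load = total − extraneous − germane
             = 4.5 − 0.7 − 0.7 = 3.1.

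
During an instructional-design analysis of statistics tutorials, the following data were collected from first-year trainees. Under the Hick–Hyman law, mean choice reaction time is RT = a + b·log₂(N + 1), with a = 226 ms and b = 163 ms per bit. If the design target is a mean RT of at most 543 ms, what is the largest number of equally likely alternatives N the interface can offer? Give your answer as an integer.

Set 226 + 163·log₂(N + 1) ≤ 543.
log₂(N + 1) ≤ (543 − 226) / 163 = 1.9448.
N + 1 ≤ 2^1.9448 = 3.8498.
N ≤ 2.8498, so the largest integer N is 2.

2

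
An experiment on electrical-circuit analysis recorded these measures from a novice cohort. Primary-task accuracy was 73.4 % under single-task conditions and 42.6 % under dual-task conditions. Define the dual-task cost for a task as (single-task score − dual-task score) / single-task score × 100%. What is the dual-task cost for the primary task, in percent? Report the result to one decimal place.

Cost = (73.4 − 42.6) / 73.4 × 100%
     = 30.8000 / 73.4 × 100% = 41.9619%.
≈ 42.0%.

42.0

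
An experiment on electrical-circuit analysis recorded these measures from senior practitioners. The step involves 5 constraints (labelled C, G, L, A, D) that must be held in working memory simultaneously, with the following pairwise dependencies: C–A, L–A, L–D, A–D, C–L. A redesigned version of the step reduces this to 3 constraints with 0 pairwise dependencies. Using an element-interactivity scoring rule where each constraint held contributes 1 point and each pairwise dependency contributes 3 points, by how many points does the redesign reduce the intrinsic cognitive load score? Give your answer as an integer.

17

Original: 5 × 1 + 5 × 3 = 5 + 15 = 20.
Redesigned: 3 × 1 + 0 × 3 = 3 + 0 = 3.
Reduction = 20 − 3 = 17.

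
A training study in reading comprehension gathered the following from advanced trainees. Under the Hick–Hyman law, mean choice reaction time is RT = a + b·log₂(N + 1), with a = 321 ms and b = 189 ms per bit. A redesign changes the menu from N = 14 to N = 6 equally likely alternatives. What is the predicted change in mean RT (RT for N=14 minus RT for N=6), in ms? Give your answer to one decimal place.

207.8

RT(14) = 321 + 189·log₂(15) = 321 + 189·3.9069 = 1059.4041 ms.
RT(6) = 321 + 189·log₂(7) = 321 + 189·2.8074 = 851.5986 ms.
Difference = 1059.4041 − 851.5986 = 207.8055 ≈ 207.8 ms.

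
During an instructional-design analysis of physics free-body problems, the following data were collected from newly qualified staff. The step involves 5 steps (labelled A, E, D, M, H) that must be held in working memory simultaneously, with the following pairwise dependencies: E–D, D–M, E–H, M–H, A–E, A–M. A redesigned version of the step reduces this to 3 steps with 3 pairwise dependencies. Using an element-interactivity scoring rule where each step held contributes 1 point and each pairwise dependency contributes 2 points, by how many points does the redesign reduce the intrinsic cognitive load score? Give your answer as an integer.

8

Original: 5 × 1 + 6 × 2 = 5 + 12 = 17.
Redesigned: 3 × 1 + 3 × 2 = 3 + 6 = 9.
Reduction = 17 − 9 = 8.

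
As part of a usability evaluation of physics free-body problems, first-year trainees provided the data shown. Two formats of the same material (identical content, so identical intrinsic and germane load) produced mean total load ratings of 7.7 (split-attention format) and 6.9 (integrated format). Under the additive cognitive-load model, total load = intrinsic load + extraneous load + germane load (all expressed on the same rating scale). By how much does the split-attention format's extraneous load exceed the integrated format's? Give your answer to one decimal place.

0.8

Intrinsic and germane load are equal across formats, so the difference in total load equals the difference in extraneous load.
Extraneous-load difference = 7.7 − 6.9 = 0.8.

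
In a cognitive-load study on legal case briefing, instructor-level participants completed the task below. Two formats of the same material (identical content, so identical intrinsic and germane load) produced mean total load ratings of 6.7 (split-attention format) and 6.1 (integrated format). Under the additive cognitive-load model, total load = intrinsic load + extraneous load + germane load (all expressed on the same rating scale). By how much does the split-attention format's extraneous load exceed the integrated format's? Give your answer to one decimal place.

Intrinsic and germane load are equal across formats, so the difference in total load equals the difference in extraneous load.
Extraneous-load difference = 6.7 − 6.1 = 0.6.

0.6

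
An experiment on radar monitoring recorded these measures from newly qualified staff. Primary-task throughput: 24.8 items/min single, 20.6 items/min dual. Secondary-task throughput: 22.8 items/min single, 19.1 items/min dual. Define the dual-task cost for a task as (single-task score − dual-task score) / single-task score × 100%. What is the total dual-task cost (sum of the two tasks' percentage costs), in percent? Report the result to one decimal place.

Primary cost = (24.8 − 20.6) / 24.8 × 100% = 16.9355%.
Secondary cost = (22.8 − 19.1) / 22.8 × 100% = 16.2281%.
Total = 16.9355% + 16.2281% = 33.1636% ≈ 33.2%.

33.2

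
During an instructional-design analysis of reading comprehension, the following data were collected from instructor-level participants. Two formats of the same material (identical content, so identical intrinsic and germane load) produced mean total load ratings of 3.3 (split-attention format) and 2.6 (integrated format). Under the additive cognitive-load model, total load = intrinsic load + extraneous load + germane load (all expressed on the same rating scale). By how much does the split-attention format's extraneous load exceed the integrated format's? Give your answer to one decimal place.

Intrinsic and germane load are equal across formats, so the difference in total load equals the difference in extraneous load.
Extraneous-load difference = 3.3 − 2.6 = 0.7.

0.7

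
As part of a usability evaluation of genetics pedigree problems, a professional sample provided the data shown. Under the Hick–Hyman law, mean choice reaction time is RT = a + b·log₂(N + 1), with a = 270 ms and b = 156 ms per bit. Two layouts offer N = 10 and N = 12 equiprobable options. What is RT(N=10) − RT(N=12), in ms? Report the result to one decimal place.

-37.6

RT(10) = 270 + 156·log₂(11) = 270 + 156·3.4594 = 809.6664 ms.
RT(12) = 270 + 156·log₂(13) = 270 + 156·3.7004 = 847.2624 ms.
Difference = 809.6664 − 847.2624 = -37.5960 ≈ -37.6 ms.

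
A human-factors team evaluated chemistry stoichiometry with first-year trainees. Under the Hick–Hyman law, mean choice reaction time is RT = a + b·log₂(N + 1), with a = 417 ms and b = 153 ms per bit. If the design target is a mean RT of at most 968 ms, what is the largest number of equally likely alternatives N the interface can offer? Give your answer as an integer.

Set 417 + 153·log₂(N + 1) ≤ 968.
log₂(N + 1) ≤ (968 − 417) / 153 = 3.6013.
N + 1 ≤ 2^3.6013 = 12.1367.
N ≤ 11.1367, so the largest integer N is 11.

11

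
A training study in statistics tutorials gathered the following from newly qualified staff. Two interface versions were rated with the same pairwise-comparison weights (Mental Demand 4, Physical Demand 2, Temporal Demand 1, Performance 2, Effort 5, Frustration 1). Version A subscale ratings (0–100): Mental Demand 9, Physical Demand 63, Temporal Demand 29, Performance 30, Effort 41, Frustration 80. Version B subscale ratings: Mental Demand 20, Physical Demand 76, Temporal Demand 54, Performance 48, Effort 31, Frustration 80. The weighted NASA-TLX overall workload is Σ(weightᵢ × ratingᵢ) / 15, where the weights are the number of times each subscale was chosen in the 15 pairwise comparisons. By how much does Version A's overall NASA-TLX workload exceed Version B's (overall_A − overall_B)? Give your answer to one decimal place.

-5.4

Version A weighted sum = 4·9 + 2·63 + 1·29 + 2·30 + 5·41 + 1·80 = 36 + 126 + 29 + 60 + 205 + 80 = 536; overall_A = 536/15 = 35.7333.
Version B weighted sum = 4·20 + 2·76 + 1·54 + 2·48 + 5·31 + 1·80 = 80 + 152 + 54 + 96 + 155 + 80 = 617; overall_B = 617/15 = 41.1333.
Difference = 35.7333 − 41.1333 = -5.4000 ≈ -5.4.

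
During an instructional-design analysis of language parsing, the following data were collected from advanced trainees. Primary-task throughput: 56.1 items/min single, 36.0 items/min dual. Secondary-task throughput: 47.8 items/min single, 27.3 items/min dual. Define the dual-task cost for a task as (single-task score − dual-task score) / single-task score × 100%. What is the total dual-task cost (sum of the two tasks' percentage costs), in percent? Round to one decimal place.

Primary cost = (56.1 − 36.0) / 56.1 × 100% = 35.8289%.
Secondary cost = (47.8 − 27.3) / 47.8 × 100% = 42.8870%.
Total = 35.8289% + 42.8870% = 78.7159% ≈ 78.7%.

78.7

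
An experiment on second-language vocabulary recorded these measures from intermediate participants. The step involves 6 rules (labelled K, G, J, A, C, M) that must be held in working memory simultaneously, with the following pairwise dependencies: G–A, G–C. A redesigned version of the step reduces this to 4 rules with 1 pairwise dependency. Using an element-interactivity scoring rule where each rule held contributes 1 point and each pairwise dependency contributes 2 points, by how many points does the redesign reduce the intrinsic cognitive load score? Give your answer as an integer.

4

Original: 6 × 1 + 2 × 2 = 6 + 4 = 10.
Redesigned: 4 × 1 + 1 × 2 = 4 + 2 = 6.
Reduction = 10 − 6 = 4.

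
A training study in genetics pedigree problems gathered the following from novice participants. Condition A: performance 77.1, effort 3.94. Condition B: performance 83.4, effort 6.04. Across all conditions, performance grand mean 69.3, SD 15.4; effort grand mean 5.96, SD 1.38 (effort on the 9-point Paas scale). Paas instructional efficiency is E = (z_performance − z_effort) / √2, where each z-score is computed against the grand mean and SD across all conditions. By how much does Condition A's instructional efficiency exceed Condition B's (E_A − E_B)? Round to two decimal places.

Condition A: z_P = (77.1 − 69.3)/15.4 = 0.5065; z_E = (3.94 − 5.96)/1.38 = -1.4638; E_A = (0.5065 − (-1.4638))/√2 = 1.3932.
Condition B: z_P = (83.4 − 69.3)/15.4 = 0.9156; z_E = (6.04 − 5.96)/1.38 = 0.0580; E_B = (0.9156 − 0.0580)/√2 = 0.6064.
E_A − E_B = 1.3932 − 0.6064 = 0.7868 ≈ 0.79.

0.79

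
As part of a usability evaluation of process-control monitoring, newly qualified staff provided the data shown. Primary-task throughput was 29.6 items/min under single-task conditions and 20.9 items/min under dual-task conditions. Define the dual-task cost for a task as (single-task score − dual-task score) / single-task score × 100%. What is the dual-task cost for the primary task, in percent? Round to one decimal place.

29.4

Cost = (29.6 − 20.9) / 29.6 × 100%
     = 8.7000 / 29.6 × 100% = 29.3919%.
≈ 29.4%.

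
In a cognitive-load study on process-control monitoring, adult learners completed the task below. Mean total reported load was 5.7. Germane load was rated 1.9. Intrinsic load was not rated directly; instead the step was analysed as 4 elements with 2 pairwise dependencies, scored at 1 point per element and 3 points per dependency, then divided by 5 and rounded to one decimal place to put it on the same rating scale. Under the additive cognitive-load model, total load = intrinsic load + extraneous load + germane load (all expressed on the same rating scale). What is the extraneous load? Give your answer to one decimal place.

1.8

Intrinsic (element-interactivity): (4 × 1 + 2 × 3) / 5 = 10 / 5 = 2.0000 → 2.0.
extraneous load = total − intrinsic − germane
             = 5.7 − 2.0 − 1.9 = 1.8.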